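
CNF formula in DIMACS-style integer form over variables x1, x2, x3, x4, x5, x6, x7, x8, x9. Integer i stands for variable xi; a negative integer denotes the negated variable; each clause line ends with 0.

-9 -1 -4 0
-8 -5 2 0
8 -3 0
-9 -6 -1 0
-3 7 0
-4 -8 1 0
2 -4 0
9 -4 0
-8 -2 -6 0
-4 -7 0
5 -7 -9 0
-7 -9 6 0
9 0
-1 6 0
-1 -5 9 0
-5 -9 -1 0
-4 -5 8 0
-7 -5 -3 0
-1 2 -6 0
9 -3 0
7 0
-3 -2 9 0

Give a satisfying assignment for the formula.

x1 = False, x2 = False, x3 = False, x4 = False, x5 = True, x6 = True, x7 = True, x8 = False, x9 = True

Check each clause:
  1. {¬x9, ¬x4, ¬x1} — ¬x4 is true.
  2. {¬x5, ¬x8, x2} — ¬x8 is true.
  3. {x8, ¬x3} — ¬x3 is true.
  4. {¬x1, ¬x9, ¬x6} — ¬x1 is true.
  5. {¬x3, x7} — ¬x3 is true.
  6. {x1, ¬x4, ¬x8} — ¬x8 is true.
  7. {¬x4, x2} — ¬x4 is true.
  8. {¬x4, x9} — x9 is true.
  9. {¬x8, ¬x2, ¬x6} — ¬x8 is true.
  10. {¬x7, ¬x4} — ¬x4 is true.
  11. {x5, ¬x9, ¬x7} — x5 is true.
  12. {x6, ¬x9, ¬x7} — x6 is true.
  13. {x9} — x9 is true.
  14. {¬x1, x6} — x6 is true.
  15. {x9, ¬x5, ¬x1} — x9 is true.
  16. {¬x1, ¬x9, ¬x5} — ¬x1 is true.
  17. {x8, ¬x5, ¬x4} — ¬x4 is true.
  18. {¬x3, ¬x7, ¬x5} — ¬x3 is true.
  19. {x2, ¬x1, ¬x6} — ¬x1 is true.
  20. {¬x3, x9} — x9 is true.
  21. {x7} — x7 is true.
  22. {x9, ¬x2, ¬x3} — x9 is true.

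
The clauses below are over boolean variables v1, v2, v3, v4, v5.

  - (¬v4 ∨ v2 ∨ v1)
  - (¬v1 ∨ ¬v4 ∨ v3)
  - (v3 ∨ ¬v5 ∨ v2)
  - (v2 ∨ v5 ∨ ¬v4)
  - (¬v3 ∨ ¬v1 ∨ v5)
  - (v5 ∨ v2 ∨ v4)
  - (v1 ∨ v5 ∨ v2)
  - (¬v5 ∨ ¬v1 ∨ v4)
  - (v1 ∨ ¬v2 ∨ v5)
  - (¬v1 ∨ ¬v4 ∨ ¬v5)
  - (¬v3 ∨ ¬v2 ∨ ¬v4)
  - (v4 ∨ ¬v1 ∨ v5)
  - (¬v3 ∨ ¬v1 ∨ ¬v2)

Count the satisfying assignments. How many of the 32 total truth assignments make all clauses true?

The models are:
  v1=F v2=F v3=T v4=F v5=T
  v1=F v2=T v3=F v4=F v5=T
  v1=F v2=T v3=F v4=T v5=T
  v1=F v2=T v3=T v4=F v5=T
Count: 4.

4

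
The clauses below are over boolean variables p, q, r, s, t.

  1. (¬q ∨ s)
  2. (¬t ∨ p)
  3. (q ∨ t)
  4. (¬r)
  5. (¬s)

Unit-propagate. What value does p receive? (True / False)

True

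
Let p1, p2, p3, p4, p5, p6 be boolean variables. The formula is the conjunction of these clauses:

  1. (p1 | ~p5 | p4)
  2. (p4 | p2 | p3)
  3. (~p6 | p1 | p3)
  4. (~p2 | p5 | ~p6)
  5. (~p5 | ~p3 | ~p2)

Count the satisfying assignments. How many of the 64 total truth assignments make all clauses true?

33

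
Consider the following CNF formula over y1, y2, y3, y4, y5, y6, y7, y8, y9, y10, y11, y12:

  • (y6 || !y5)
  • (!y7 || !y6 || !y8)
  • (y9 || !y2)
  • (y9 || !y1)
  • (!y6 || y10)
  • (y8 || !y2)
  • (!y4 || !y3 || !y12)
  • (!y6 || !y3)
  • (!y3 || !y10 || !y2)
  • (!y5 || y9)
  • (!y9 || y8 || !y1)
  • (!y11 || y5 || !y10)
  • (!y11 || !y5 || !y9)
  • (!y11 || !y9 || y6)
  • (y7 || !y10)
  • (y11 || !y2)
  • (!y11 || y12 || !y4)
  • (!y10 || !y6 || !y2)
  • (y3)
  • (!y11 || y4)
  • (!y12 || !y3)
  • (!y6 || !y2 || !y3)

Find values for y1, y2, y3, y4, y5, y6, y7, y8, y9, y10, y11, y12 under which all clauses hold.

y1=F, y2=F, y3=T, y4=F, y5=F, y6=F, y7=F, y8=T, y9=T, y10=F, y11=F, y12=F

Check each clause:
  1. (y6 || !y5) — !y5 is true.
  2. (!y7 || !y6 || !y8) — !y7 is true.
  3. (y9 || !y2) — y9 is true.
  4. (!y1 || y9) — y9 is true.
  5. (!y6 || y10) — !y6 is true.
  6. (y8 || !y2) — y8 is true.
  7. (!y3 || !y4 || !y12) — !y12 is true.
  8. (!y6 || !y3) — !y6 is true.
  9. (!y10 || !y2 || !y3) — !y10 is true.
  10. (!y5 || y9) — y9 is true.
  11. (!y9 || !y1 || y8) — y8 is true.
  12. (y5 || !y10 || !y11) — !y11 is true.
  13. (!y9 || !y5 || !y11) — !y5 is true.
  14. (!y11 || !y9 || y6) — !y11 is true.
  15. (y7 || !y10) — !y10 is true.
  16. (y11 || !y2) — !y2 is true.
  17. (y12 || !y4 || !y11) — !y11 is true.
  18. (!y6 || !y2 || !y10) — !y6 is true.
  19. (y3) — y3 is true.
  20. (y4 || !y11) — !y11 is true.
  21. (!y12 || !y3) — !y12 is true.
  22. (!y2 || !y3 || !y6) — !y6 is true.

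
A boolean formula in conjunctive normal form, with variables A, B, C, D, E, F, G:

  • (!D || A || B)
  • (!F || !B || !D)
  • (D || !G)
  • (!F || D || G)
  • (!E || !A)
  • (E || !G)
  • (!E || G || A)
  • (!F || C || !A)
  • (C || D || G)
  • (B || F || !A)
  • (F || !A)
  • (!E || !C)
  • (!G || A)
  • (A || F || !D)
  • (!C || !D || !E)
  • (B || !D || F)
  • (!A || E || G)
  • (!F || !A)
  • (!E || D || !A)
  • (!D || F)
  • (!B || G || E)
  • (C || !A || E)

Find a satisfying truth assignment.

Branch on A: take A = False.
  then G is forced to False.
  then E is forced to False.
  then B is forced to False.
  then D is forced to False.
  then F is forced to False.
  then C is forced to True.

A = F, B = F, C = T, D = F, E = F, F = F, G = F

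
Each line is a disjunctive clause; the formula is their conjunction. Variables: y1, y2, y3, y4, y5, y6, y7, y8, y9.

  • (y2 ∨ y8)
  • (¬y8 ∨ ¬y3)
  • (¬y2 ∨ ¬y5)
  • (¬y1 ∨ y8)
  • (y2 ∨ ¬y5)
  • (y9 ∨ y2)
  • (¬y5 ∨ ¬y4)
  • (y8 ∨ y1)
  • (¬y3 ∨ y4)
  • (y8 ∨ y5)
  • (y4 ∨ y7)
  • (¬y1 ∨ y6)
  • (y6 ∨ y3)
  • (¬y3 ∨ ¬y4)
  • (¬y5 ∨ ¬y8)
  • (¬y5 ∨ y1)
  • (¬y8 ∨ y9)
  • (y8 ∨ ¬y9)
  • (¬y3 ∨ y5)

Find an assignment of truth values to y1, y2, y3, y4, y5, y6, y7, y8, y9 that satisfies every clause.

y6 occurs only positively in the remaining clauses — set y6 = True.
Pure literal: y7 appears only positively; assign y7 = True.
Try y1 = False.
  then y8 is forced to True.
  then y3 is forced to False.
  then y5 is forced to False.
  then y9 is forced to True.
y2, y4 are now unconstrained; take y2 = False, y4 = False.

y1 = False, y2 = False, y3 = False, y4 = False, y5 = False, y6 = True, y7 = True, y8 = True, y9 = True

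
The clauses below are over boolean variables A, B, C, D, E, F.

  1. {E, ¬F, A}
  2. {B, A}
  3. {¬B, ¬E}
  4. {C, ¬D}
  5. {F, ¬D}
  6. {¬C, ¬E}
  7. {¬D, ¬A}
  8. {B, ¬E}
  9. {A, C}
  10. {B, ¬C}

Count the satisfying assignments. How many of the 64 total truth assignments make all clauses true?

Case analysis on A and B:
  A=1, B=1: remaining (C,D,E,F) ∈ {(0,0,0,0); (0,0,0,1); (1,0,0,0); (1,0,0,1)} — 4.
  A=1, B=0: remaining (C,D,E,F) ∈ {(0,0,0,0); (0,0,0,1)} — 2.
  A=0, B=1: remaining (C,D,E,F) ∈ {(1,0,0,0)} — 1.
  A=0, B=0: a clause becomes empty — 0.
Total: 4 + 2 + 1 + 0 = 7.

7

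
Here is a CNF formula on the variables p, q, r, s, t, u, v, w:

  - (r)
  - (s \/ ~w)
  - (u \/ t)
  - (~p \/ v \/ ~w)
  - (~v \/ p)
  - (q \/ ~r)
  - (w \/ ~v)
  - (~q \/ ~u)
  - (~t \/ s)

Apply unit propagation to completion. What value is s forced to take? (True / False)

True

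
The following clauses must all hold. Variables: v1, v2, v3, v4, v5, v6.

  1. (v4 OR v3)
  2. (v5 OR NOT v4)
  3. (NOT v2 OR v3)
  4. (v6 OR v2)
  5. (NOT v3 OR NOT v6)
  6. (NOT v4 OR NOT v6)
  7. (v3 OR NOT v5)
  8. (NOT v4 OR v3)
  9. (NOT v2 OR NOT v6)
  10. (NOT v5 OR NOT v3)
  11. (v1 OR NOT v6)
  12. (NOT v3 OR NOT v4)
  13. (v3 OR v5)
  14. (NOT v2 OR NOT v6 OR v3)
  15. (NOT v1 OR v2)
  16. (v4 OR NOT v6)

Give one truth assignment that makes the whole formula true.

Set v1 = True and propagate.
  then v2 is forced to True.
  then v3 is forced to True.
  then v6 is forced to False.
  then v5 is forced to False.
  then v4 is forced to False.
Every clause has at least one true literal under this assignment.

v1=True, v2=True, v3=True, v4=False, v5=False, v6=False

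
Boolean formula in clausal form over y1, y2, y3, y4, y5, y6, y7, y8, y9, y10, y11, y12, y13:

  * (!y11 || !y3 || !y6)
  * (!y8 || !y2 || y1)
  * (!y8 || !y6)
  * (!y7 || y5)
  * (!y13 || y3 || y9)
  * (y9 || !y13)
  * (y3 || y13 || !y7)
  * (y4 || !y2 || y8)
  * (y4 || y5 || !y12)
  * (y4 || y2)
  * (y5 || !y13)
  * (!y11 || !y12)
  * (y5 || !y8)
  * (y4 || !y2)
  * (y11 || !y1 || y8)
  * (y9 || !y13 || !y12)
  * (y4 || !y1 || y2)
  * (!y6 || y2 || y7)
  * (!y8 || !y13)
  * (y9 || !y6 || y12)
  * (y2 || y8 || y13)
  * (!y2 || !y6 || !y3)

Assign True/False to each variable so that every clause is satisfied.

Pure literal: y4 appears only positively; assign y4 = True.
y5 occurs only positively in the remaining clauses — set y5 = True.
Branch on y1: take y1 = True.
Branch on y2: take y2 = True.
Set y3 = True and propagate.
  then y6 is forced to False.
For the remaining variables, y7 = True, y8 = True, y9 = True, y10 = True, y11 = False, y12 = True, y13 = False works.
Every clause has at least one true literal under this assignment.
Check each clause:
  1. (!y11 || !y6 || !y3) — !y6 is true.
  2. (!y2 || y1 || !y8) — y1 is true.
  3. (!y6 || !y8) — !y6 is true.
  4. (!y7 || y5) — y5 is true.
  5. (!y13 || y3 || y9) — y9 is true.
  6. (y9 || !y13) — y9 is true.
  7. (!y7 || y13 || y3) — y3 is true.
  8. (!y2 || y8 || y4) — y8 is true.
  9. (y4 || !y12 || y5) — y5 is true.
  10. (y4 || y2) — y2 is true.
  11. (!y13 || y5) — !y13 is true.
  12. (!y11 || !y12) — !y11 is true.
  13. (y5 || !y8) — y5 is true.
  14. (y4 || !y2) — y4 is true.
  15. (y11 || !y1 || y8) — y8 is true.
  16. (!y12 || !y13 || y9) — y9 is true.
  17. (y4 || !y1 || y2) — y2 is true.
  18. (!y6 || y2 || y7) — y2 is true.
  19. (!y13 || !y8) — !y13 is true.
  20. (y12 || y9 || !y6) — y9 is true.
  21. (y2 || y8 || y13) — y8 is true.
  22. (!y2 || !y6 || !y3) — !y6 is true.

y1=1, y2=1, y3=1, y4=1, y5=1, y6=0, y7=1, y8=1, y9=1, y10=1, y11=0, y12=1, y13=0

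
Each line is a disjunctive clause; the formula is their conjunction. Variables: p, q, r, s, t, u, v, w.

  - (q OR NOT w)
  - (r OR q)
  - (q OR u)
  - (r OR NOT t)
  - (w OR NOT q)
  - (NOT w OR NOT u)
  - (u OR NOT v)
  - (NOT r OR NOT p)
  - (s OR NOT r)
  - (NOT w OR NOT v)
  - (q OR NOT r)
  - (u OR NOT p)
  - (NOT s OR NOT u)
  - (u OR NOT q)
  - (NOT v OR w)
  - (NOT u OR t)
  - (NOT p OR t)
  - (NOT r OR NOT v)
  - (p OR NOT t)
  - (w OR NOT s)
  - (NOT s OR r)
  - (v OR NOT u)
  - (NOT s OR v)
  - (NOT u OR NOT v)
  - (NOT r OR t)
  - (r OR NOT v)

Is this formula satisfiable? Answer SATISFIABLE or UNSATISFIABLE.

r = True:
  propagation gives p=False, s=True, q=True, w=True; an empty clause results — contradiction.
r = False:
  propagation gives q=True, t=False, w=True, u=False; an empty clause results — contradiction.
Every branch closes, so no satisfying assignment exists.

UNSATISFIABLE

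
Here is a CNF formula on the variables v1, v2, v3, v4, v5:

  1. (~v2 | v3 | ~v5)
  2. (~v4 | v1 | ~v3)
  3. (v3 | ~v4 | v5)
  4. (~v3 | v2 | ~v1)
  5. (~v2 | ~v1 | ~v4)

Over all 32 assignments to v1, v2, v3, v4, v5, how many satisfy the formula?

14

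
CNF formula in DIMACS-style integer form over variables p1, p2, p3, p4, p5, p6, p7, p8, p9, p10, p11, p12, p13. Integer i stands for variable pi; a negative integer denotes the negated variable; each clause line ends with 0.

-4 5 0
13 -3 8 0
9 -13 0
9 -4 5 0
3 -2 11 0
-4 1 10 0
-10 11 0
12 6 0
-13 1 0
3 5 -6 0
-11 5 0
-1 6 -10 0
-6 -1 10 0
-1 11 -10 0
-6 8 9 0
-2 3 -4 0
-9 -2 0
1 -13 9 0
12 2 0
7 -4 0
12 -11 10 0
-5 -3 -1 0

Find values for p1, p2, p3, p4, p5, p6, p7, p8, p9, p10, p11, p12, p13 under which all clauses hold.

p1=0  p2=1  p3=1  p4=0  p5=0  p6=1  p7=0  p8=1  p9=0  p10=0  p11=0  p12=1  p13=0

p4 occurs only negated in the remaining clauses — set p4 = False.
p8 occurs only positively in the remaining clauses — set p8 = True.
Try p1 = False.
  then p13 is forced to False.
The remaining clauses are satisfied by p2 = True, p3 = True, p5 = False, p6 = True, p7 = False, p9 = False, p10 = False, p11 = False, p12 = True.
Every clause has at least one true literal under this assignment.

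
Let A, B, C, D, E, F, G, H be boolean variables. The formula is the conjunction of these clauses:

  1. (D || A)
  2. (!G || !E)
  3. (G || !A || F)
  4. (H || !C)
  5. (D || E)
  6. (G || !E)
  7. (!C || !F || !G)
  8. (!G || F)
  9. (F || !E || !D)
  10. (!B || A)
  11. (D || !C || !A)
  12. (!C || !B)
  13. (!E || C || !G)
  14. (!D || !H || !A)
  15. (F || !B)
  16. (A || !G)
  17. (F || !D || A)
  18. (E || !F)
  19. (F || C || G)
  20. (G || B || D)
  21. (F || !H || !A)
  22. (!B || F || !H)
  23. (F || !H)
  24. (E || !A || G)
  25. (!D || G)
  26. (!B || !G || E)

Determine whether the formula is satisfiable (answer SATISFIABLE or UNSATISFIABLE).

UNSATISFIABLE

G = True:
  propagation gives E=False, D=True, F=True; an empty clause results — contradiction.
G = False:
  propagation gives E=False, D=True; an empty clause results — contradiction.
Every branch closes, so no satisfying assignment exists.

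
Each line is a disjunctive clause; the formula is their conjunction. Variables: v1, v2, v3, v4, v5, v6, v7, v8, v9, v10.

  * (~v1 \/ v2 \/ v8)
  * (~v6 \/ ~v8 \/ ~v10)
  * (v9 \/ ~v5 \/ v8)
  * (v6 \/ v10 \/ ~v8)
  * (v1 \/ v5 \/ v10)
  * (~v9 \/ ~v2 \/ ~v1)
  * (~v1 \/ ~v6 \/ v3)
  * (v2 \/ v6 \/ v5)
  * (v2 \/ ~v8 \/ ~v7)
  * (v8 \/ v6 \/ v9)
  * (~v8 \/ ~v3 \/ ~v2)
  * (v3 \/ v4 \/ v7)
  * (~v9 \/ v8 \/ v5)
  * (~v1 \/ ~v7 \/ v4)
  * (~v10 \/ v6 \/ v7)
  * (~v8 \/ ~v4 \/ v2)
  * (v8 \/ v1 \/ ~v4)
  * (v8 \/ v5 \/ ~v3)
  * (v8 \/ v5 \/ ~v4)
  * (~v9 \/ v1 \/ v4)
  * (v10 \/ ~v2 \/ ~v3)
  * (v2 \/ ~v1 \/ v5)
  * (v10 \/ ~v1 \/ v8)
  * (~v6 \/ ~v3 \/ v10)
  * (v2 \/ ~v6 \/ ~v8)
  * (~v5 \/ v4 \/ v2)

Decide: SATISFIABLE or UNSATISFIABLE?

SATISFIABLE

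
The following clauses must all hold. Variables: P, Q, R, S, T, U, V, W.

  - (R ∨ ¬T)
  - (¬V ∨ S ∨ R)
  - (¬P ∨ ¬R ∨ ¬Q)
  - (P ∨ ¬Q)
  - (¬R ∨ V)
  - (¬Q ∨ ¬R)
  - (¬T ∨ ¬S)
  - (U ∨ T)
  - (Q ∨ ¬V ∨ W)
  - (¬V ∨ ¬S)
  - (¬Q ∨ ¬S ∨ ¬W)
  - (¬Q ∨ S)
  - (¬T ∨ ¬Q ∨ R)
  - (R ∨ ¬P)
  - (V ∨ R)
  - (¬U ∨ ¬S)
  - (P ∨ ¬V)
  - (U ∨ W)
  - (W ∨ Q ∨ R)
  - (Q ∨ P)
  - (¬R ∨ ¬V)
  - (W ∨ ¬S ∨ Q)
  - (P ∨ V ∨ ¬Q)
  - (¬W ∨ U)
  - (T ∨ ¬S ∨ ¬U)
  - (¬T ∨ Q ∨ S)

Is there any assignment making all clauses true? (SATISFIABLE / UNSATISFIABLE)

Q = True:
  propagation gives P=True, R=False; an empty clause results — contradiction.
Q = False:
  propagation gives P=True, R=True, V=True; an empty clause results — contradiction.
Every branch closes, so no satisfying assignment exists.

UNSATISFIABLE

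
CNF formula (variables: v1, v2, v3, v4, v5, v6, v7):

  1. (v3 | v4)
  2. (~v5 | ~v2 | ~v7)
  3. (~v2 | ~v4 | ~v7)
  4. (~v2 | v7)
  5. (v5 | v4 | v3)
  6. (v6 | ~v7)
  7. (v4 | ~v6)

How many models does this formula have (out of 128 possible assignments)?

28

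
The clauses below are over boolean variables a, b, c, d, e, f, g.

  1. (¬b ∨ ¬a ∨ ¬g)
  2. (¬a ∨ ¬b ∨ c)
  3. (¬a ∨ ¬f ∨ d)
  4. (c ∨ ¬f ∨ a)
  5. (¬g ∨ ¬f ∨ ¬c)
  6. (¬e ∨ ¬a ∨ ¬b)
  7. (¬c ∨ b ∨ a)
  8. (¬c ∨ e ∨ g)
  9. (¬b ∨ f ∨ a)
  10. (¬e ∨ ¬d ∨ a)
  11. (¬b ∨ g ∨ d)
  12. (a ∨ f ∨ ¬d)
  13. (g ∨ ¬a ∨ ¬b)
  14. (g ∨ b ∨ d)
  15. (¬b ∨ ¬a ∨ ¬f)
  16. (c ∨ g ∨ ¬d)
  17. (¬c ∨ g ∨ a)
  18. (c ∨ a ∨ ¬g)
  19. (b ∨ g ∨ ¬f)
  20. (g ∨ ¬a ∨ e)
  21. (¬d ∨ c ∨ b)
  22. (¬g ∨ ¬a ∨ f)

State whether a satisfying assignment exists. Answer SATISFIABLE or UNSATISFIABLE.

Branch on a: take a = True.
For the remaining variables, b = False, c = True, d = True, e = True, f = False, g = False works.
So a = True  b = False  c = True  d = True  e = True  f = False  g = False is a satisfying assignment.

SATISFIABLE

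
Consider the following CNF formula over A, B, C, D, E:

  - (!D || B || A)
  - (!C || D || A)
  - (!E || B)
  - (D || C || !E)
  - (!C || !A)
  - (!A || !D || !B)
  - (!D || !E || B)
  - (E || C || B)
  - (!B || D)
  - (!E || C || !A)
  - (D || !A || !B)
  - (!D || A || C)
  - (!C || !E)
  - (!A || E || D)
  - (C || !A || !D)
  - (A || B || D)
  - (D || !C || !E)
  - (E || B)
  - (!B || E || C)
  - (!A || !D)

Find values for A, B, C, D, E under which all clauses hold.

Try A = False.
Set B = True and propagate.
  then D is forced to True.
  then C is forced to True.
  then E is forced to False.

A=F, B=T, C=T, D=T, E=F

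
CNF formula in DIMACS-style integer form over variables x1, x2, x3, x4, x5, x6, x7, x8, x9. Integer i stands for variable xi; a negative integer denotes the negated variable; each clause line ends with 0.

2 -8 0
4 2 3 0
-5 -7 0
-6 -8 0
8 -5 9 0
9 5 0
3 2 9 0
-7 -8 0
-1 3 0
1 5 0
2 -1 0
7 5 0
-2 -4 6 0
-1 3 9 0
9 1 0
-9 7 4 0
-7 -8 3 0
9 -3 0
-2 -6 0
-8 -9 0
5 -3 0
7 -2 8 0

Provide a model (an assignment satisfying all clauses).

x1=False, x2=False, x3=True, x4=True, x5=True, x6=True, x7=False, x8=False, x9=True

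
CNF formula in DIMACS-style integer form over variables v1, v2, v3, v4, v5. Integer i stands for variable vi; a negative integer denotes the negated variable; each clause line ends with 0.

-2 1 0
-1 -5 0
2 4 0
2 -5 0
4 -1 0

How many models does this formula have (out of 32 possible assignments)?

6

Satisfying assignments:
  v1=F v2=F v3=F v4=T v5=F
  v1=F v2=F v3=T v4=T v5=F
  v1=T v2=F v3=F v4=T v5=F
  v1=T v2=F v3=T v4=T v5=F
  v1=T v2=T v3=F v4=T v5=F
  v1=T v2=T v3=T v4=T v5=F
Count: 6.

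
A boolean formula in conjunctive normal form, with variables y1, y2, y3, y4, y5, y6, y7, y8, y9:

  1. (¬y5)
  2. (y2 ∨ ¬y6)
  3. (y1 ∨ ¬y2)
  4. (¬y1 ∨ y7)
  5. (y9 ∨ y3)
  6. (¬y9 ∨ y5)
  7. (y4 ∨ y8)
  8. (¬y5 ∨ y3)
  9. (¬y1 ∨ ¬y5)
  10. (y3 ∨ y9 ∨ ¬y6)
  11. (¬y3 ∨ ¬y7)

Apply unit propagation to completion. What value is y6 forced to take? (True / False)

False

(¬y5) is a unit clause: y5 = False.
From (y5 ∨ ¬y9) and y5 = False: y9 = False.
In (y3 ∨ y9), y9 is now false; y3 must hold, so y3 = True.
(¬y3 ∨ ¬y7): since y3 = True, the clause reduces to (¬y7). y7 = False.
(¬y1 ∨ y7) with y7 = False leaves only ¬y1, so y1 = False.
(¬y2 ∨ y1): since y1 = False, the clause reduces to (¬y2). y2 = False.
(¬y6 ∨ y2): since y2 = False, the clause reduces to (¬y6). y6 = False.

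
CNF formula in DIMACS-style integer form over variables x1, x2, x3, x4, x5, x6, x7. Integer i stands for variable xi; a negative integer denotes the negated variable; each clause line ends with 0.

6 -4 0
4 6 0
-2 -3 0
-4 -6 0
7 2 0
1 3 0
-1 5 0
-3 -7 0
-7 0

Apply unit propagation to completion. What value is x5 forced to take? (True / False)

Unit clause (~x7) sets x7 = False.
From (x2 | x7) and x7 = False: x2 = True.
In (~x3 | ~x2), ~x2 is now false; ~x3 must hold, so x3 = False.
In (x1 | x3), x3 is now false; x1 must hold, so x1 = True.
(x5 | ~x1): since x1 = True, the clause reduces to (x5). x5 = True.

True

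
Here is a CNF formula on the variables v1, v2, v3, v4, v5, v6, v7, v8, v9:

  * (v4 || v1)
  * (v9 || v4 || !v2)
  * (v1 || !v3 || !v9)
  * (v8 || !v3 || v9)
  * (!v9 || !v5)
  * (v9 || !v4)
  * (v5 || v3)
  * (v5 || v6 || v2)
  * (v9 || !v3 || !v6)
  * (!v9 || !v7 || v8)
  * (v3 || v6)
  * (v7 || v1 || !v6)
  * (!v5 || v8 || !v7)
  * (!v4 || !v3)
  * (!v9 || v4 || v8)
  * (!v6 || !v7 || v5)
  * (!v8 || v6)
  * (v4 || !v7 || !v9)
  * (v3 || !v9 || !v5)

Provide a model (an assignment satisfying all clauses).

v1 = T, v2 = F, v3 = F, v4 = F, v5 = T, v6 = T, v7 = F, v8 = T, v9 = F

Pure literal: v1 appears only positively; assign v1 = True.
Set v2 = False and propagate.
Branch on v3: take v3 = False.
  then v5 is forced to True.
  then v9 is forced to False.
  then v4 is forced to False.
  then v6 is forced to True.
For the remaining variables, v7 = False, v8 = True works.
Every clause has at least one true literal under this assignment.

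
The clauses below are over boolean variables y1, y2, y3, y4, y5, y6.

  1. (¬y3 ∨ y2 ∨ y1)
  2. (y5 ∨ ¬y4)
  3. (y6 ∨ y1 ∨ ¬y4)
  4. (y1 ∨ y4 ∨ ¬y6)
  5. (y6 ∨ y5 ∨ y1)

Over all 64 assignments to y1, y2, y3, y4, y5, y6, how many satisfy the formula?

30

Case analysis on y1 and y4:
  y1=T, y4=T: forces y5=T; y2, y3, y6 free → 2^3 = 8.
  y1=T, y4=F: y2, y3, y5, y6 free → 2^4 = 16.
  y1=F, y4=T: remaining (y2,y3,y5,y6) ∈ {(F,F,T,T); (T,F,T,T); (T,T,T,T)} — 3.
  y1=F, y4=F: remaining (y2,y3,y5,y6) ∈ {(F,F,T,F); (T,F,T,F); (T,T,T,F)} — 3.
Total: 8 + 16 + 3 + 3 = 30.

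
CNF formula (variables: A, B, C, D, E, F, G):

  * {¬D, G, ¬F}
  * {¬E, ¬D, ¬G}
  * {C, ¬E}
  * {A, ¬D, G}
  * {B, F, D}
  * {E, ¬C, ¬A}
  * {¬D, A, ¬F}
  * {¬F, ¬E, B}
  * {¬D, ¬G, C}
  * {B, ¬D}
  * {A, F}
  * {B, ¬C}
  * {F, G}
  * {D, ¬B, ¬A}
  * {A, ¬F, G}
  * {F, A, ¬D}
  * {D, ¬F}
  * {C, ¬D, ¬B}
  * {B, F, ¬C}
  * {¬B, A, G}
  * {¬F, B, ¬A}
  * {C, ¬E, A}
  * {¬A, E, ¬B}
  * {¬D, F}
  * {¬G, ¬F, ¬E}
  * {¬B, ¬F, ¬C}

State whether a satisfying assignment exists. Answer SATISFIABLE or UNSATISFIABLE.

UNSATISFIABLE

F = True:
  propagation gives D=True, G=True, E=False, A=True; an empty clause results — contradiction.
F = False:
  propagation gives A=True, G=True, D=False, B=True; an empty clause results — contradiction.
Every branch closes, so no satisfying assignment exists.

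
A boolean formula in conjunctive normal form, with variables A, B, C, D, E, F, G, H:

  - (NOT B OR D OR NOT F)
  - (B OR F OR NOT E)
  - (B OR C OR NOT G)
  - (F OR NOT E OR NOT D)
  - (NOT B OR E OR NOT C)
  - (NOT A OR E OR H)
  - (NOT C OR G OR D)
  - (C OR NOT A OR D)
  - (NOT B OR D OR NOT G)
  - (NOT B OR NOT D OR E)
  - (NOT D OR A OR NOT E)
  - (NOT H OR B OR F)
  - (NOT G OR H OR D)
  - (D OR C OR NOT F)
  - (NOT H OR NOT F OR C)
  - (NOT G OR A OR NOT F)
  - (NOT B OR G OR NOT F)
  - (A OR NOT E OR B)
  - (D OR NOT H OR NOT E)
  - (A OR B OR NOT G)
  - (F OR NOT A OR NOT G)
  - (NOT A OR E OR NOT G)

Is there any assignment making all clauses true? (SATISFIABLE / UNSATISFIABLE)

SATISFIABLE

Try A = False.
The remaining clauses are satisfied by B = True, C = False, D = False, E = False, F = False, G = False, H = False.
Every clause has at least one true literal under this assignment.
So A=False, B=True, C=False, D=False, E=False, F=False, G=False, H=False is a satisfying assignment.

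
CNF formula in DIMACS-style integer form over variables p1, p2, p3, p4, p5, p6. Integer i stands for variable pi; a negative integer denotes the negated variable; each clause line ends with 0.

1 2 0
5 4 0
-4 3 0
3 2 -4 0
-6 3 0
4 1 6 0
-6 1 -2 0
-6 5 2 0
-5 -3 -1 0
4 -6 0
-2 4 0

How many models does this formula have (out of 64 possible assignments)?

6

The models are:
  p1=F p2=T p3=T p4=T p5=F p6=F
  p1=F p2=T p3=T p4=T p5=T p6=F
  p1=T p2=F p3=F p4=F p5=T p6=F
  p1=T p2=F p3=T p4=T p5=F p6=F
  p1=T p2=T p3=T p4=T p5=F p6=F
  p1=T p2=T p3=T p4=T p5=F p6=T
That's 6 in total.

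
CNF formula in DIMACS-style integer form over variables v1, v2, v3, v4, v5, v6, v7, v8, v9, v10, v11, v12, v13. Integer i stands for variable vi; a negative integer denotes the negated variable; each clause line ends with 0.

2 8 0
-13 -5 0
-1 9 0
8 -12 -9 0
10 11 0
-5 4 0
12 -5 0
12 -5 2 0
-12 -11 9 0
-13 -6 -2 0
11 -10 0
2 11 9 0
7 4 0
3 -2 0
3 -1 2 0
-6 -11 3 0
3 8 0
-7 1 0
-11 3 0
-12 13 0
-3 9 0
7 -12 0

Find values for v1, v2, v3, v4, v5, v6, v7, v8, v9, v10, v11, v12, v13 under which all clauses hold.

v1=True  v2=False  v3=True  v4=True  v5=False  v6=True  v7=True  v8=True  v9=True  v10=True  v11=True  v12=True  v13=True

Pure literal: v4 appears only positively; assign v4 = True.
v5 occurs only negated in the remaining clauses — set v5 = False.
Try v1 = True.
  then v9 is forced to True.
Try v2 = False.
  then v8 is forced to True.
  then v3 is forced to True.
Try v7 = True.
The remaining clauses are satisfied by v6 = True, v10 = True, v11 = True, v12 = True, v13 = True.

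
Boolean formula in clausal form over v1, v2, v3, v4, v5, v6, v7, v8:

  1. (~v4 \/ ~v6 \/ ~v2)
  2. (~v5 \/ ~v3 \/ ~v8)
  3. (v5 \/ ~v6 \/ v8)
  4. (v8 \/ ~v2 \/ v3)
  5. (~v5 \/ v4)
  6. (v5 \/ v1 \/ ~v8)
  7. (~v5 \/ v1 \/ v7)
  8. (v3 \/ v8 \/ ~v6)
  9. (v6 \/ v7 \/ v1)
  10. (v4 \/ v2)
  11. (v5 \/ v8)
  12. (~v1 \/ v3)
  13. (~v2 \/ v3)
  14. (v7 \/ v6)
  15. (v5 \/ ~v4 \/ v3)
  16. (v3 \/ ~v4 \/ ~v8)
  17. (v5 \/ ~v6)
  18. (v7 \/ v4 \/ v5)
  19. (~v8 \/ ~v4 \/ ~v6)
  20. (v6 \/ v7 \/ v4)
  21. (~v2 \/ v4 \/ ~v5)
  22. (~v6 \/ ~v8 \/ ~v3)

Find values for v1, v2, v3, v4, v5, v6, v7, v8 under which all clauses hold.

v1=T, v2=F, v3=T, v4=T, v5=F, v6=F, v7=T, v8=T

v7 occurs only positively in the remaining clauses — set v7 = True.
Branch on v1: take v1 = True.
  then v3 is forced to True.
The remaining clauses are satisfied by v2 = False, v4 = True, v5 = False, v6 = False, v8 = True.
Every clause has at least one true literal under this assignment.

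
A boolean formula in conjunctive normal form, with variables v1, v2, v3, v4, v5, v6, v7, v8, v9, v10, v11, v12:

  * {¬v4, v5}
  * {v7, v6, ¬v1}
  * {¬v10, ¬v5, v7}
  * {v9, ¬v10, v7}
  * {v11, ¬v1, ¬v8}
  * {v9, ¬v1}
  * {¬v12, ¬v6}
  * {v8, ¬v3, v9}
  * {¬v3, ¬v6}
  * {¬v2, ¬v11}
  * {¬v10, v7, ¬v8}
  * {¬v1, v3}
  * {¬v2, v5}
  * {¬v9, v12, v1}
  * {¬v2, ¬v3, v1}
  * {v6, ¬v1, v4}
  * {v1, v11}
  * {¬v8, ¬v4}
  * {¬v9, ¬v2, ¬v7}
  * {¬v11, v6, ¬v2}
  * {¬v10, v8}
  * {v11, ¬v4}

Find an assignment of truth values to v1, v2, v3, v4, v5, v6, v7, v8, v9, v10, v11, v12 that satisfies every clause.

v1=0, v2=0, v3=0, v4=0, v5=1, v6=0, v7=0, v8=0, v9=1, v10=0, v11=1, v12=1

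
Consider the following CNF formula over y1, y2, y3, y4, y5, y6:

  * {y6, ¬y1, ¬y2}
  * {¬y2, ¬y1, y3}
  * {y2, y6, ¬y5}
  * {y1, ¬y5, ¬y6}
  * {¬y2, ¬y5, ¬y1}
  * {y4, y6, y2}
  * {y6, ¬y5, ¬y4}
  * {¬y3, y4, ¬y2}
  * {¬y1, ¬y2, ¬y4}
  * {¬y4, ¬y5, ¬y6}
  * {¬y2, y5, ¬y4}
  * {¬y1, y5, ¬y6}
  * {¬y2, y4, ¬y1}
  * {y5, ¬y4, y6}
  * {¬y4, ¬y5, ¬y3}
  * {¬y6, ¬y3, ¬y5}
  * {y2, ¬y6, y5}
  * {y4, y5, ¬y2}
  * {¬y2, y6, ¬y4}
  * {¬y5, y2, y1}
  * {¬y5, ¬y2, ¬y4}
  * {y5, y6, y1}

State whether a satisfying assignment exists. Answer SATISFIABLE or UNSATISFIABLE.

SATISFIABLE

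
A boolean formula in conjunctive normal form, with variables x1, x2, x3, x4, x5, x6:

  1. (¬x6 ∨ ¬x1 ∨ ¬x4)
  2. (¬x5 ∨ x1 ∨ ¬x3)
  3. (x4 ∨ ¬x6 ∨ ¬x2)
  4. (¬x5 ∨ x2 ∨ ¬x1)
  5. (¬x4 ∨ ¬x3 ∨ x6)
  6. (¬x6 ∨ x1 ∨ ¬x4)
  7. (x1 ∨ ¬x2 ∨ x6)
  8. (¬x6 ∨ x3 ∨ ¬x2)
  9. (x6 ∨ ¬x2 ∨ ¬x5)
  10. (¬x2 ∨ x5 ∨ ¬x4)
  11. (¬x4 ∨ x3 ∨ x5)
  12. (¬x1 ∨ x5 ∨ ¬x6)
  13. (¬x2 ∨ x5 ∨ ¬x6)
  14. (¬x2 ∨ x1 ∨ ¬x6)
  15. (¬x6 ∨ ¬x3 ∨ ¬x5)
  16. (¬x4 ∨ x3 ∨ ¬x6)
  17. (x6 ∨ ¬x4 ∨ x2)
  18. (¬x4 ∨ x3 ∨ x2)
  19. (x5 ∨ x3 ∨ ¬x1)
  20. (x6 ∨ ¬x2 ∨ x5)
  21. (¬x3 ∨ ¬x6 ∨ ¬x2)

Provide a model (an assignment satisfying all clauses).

Set x1 = False and propagate.
For the remaining variables, x2 = False, x3 = False, x4 = False, x5 = False, x6 = True works.
Every clause has at least one true literal under this assignment.

x1 = 0  x2 = 0  x3 = 0  x4 = 0  x5 = 0  x6 = 1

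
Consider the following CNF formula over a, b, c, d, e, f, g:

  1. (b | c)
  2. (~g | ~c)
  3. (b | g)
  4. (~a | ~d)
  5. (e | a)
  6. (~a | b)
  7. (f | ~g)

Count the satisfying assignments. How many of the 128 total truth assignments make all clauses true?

20

Split on a, then b.
  a=1, b=1: e free; 5 ways for (c,d,f,g) × 2^1 = 10.
  a=1, b=0: a clause becomes empty — 0.
  a=0, b=1: d free; 5 ways for (c,e,f,g) × 2^1 = 10.
  a=0, b=0: a clause becomes empty — 0.
Total: 10 + 0 + 10 + 0 = 20.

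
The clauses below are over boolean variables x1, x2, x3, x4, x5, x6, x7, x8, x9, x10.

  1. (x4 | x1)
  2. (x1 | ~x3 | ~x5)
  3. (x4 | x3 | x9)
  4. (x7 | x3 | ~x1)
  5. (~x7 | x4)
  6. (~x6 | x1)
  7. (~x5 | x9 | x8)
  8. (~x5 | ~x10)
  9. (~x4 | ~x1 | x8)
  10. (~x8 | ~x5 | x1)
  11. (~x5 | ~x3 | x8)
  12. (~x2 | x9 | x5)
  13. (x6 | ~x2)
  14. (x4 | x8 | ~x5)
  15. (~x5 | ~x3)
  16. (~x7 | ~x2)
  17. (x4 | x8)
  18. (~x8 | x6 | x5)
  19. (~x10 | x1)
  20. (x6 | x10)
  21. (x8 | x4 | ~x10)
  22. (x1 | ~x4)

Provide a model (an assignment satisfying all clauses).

x1=True, x2=False, x3=True, x4=False, x5=False, x6=True, x7=False, x8=True, x9=True, x10=False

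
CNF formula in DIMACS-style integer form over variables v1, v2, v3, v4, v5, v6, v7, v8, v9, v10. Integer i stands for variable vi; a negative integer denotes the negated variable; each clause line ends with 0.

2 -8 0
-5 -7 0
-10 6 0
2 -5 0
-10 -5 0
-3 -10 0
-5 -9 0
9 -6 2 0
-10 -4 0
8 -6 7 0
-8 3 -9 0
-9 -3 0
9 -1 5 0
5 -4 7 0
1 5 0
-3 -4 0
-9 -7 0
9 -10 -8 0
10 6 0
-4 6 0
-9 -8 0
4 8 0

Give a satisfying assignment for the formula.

v2 occurs only positively in the remaining clauses — set v2 = True.
Branch on v1: take v1 = True.
The remaining clauses are satisfied by v3 = False, v4 = False, v5 = True, v6 = True, v7 = False, v8 = True, v9 = False, v10 = False.
Every clause has at least one true literal under this assignment.

v1=T  v2=T  v3=F  v4=F  v5=T  v6=T  v7=F  v8=T  v9=F  v10=F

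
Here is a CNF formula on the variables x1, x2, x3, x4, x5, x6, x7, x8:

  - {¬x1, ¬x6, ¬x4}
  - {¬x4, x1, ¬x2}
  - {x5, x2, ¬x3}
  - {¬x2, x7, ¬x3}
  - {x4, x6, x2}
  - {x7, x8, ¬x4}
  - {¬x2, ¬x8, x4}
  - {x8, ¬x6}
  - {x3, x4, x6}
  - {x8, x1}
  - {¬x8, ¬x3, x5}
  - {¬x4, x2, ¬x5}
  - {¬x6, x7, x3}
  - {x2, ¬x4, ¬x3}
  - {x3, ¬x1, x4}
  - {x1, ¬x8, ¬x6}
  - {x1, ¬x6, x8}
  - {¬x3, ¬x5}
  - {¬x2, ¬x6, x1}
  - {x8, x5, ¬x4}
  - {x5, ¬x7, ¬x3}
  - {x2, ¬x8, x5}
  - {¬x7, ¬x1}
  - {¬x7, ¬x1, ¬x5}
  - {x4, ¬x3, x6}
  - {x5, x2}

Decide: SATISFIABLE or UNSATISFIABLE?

Branch on x1: take x1 = True.
  then x7 is forced to False.
The remaining clauses are satisfied by x2 = True, x3 = False, x4 = True, x5 = False, x6 = False, x8 = True.
So x1=T, x2=T, x3=F, x4=T, x5=F, x6=F, x7=F, x8=T is a satisfying assignment.

SATISFIABLE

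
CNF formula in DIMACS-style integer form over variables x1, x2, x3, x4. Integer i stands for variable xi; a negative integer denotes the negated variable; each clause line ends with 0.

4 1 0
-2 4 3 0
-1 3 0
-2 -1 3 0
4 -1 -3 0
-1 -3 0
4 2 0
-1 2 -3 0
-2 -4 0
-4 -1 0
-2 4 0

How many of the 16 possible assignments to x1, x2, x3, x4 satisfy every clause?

2

Satisfying assignments:
  x1=0 x2=0 x3=0 x4=1
  x1=0 x2=0 x3=1 x4=1
Count: 2.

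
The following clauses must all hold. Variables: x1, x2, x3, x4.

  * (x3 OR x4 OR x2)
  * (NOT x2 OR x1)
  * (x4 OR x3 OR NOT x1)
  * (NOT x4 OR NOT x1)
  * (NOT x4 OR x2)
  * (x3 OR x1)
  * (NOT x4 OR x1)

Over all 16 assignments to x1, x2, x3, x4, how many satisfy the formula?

The models are:
  x1=F x2=F x3=T x4=F
  x1=T x2=F x3=T x4=F
  x1=T x2=T x3=T x4=F
Count: 3.

3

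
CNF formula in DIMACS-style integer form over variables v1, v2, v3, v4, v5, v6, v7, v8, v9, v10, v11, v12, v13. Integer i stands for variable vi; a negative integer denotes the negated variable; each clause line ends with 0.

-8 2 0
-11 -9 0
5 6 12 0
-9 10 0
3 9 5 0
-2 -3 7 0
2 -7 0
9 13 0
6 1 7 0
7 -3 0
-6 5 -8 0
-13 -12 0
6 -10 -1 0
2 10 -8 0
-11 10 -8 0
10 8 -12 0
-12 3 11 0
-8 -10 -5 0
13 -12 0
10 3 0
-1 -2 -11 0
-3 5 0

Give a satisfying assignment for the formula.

v1=F, v2=F, v3=F, v4=F, v5=T, v6=T, v7=F, v8=F, v9=T, v10=T, v11=F, v12=F, v13=F

Set v1 = False and propagate.
Set v2 = False and propagate.
  then v8 is forced to False.
  then v7 is forced to False.
  then v6 is forced to True.
  then v3 is forced to False.
  then v10 is forced to True.
Branch on v5: take v5 = True.
The remaining clauses are satisfied by v4 = False, v9 = True, v11 = False, v12 = False, v13 = False.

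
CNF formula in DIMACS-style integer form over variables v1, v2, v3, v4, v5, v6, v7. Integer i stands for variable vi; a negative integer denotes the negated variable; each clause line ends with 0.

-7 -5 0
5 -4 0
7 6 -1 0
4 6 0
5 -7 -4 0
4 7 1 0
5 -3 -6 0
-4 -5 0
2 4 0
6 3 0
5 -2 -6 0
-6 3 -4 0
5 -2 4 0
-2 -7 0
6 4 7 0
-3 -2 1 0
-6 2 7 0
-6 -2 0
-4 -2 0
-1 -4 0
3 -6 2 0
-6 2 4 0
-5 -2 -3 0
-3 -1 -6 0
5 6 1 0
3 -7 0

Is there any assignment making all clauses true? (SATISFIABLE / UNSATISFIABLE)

UNSATISFIABLE

v6 = True:
  propagation gives v2=False, v4=True, v5=True; an empty clause results — contradiction.
v6 = False:
  propagation gives v4=True, v5=True; an empty clause results — contradiction.
Every branch closes, so no satisfying assignment exists.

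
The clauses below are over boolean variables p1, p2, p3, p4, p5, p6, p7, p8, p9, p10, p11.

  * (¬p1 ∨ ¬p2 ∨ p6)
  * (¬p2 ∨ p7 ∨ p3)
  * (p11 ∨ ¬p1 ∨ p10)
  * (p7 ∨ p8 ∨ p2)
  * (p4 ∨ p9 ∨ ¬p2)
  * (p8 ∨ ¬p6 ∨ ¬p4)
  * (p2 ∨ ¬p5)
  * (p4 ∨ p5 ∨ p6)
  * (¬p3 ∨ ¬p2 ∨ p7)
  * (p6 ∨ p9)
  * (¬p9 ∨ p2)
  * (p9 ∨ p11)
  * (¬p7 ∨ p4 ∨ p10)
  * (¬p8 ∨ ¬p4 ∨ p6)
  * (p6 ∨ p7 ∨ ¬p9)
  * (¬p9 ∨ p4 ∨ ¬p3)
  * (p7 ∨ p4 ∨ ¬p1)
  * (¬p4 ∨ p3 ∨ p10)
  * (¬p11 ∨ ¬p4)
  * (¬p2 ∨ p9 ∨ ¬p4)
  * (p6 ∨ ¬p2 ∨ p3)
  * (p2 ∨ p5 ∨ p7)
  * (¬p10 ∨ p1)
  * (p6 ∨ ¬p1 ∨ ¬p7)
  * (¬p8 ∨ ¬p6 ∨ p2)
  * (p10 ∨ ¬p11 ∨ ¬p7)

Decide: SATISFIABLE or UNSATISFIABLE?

Set p1 = False and propagate.
  then p10 is forced to False.
Set p2 = True and propagate.
For the remaining variables, p3 = True, p4 = True, p5 = True, p6 = True, p7 = True, p8 = True, p9 = True, p11 = False works.
So p1 = False, p2 = True, p3 = True, p4 = True, p5 = True, p6 = True, p7 = True, p8 = True, p9 = True, p10 = False, p11 = False is a satisfying assignment.

SATISFIABLE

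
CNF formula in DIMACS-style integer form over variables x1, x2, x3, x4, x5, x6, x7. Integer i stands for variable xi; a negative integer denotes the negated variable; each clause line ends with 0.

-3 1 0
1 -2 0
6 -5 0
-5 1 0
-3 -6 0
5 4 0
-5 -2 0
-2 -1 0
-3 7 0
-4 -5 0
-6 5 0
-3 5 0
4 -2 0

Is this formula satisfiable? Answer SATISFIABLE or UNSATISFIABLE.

SATISFIABLE

Pure literal: x2 appears only negated; assign x2 = False.
Pure literal: x3 appears only negated; assign x3 = False.
Try x1 = False.
  then x5 is forced to False.
  then x4 is forced to True.
  then x6 is forced to False.
x7 is now unconstrained; take x7 = False.
So x1 = False  x2 = False  x3 = False  x4 = True  x5 = False  x6 = False  x7 = False is a satisfying assignment.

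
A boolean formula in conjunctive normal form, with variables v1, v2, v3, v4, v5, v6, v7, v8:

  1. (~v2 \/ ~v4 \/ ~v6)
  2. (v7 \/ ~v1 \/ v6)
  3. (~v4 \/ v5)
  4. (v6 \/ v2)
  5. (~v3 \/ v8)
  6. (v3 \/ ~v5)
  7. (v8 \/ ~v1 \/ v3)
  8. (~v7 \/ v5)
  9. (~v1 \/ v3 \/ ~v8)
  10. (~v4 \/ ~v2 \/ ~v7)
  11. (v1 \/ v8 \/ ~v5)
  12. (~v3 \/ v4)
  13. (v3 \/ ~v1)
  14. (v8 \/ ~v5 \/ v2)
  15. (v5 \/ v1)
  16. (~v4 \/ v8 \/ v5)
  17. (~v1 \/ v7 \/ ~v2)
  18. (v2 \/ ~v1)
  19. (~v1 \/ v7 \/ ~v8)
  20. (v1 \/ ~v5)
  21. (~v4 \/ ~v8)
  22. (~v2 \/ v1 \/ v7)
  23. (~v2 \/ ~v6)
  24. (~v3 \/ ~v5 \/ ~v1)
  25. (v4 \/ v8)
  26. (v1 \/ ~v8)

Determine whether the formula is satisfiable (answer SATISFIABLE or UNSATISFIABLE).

v1 = True:
  propagation gives v3=True, v8=True, v4=True; an empty clause results — contradiction.
v1 = False:
  propagation gives v5=True; an empty clause results — contradiction.
Every branch closes, so no satisfying assignment exists.

UNSATISFIABLE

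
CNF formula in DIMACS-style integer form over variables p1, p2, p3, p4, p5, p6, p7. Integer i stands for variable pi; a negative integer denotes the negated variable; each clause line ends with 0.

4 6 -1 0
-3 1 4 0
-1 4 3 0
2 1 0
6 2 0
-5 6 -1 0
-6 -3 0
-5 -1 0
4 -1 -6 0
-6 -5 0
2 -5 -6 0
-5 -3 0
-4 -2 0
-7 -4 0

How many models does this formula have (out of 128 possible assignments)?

Split on p1, then p6.
  p1=T, p6=T: remaining (p2,p3,p4,p5,p7) ∈ {(F,F,T,F,F)} — 1.
  p1=T, p6=F: a clause becomes empty — 0.
  p1=F, p6=T: remaining (p2,p3,p4,p5,p7) ∈ {(T,F,F,F,F); (T,F,F,F,T)} — 2.
  p1=F, p6=F: remaining (p2,p3,p4,p5,p7) ∈ {(T,F,F,F,F); (T,F,F,F,T); (T,F,F,T,F); (T,F,F,T,T)} — 4.
Total: 1 + 0 + 2 + 4 = 7.

7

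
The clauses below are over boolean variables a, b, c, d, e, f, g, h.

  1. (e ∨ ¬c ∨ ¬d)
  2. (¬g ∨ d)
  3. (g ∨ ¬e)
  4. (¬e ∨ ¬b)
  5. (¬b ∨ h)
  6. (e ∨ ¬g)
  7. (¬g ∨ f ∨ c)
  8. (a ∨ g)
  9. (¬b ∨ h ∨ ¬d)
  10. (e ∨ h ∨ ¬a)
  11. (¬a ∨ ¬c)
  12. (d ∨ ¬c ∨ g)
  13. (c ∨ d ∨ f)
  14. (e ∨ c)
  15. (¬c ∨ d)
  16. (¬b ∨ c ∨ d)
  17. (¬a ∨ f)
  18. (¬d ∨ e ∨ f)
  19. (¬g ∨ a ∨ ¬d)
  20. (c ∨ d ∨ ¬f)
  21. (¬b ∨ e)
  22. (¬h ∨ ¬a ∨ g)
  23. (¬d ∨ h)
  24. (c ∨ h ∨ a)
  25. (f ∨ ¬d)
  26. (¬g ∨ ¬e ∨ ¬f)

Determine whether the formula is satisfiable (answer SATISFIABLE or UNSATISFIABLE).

UNSATISFIABLE

d = True:
  e = True:
    propagation gives g=True; an empty clause results — contradiction.
  e = False:
    propagation gives c=False; an empty clause results — contradiction.
d = False:
  propagation gives g=False, e=False, a=True, h=True; an empty clause results — contradiction.
Every branch closes, so no satisfying assignment exists.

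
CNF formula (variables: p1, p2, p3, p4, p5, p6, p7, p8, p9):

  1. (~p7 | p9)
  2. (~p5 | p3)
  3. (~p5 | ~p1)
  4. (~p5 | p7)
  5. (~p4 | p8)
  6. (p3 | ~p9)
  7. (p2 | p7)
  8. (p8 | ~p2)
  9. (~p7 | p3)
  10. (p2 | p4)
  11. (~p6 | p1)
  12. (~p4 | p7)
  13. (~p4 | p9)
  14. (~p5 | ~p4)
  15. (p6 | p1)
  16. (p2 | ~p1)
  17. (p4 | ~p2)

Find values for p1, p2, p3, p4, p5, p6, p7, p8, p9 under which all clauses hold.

p1 = True, p2 = True, p3 = True, p4 = True, p5 = False, p6 = True, p7 = True, p8 = True, p9 = True

Check each clause:
  1. (p9 | ~p7) — p9 is true.
  2. (p3 | ~p5) — p3 is true.
  3. (~p1 | ~p5) — ~p5 is true.
  4. (~p5 | p7) — ~p5 is true.
  5. (~p4 | p8) — p8 is true.
  6. (~p9 | p3) — p3 is true.
  7. (p7 | p2) — p2 is true.
  8. (p8 | ~p2) — p8 is true.
  9. (~p7 | p3) — p3 is true.
  10. (p2 | p4) — p2 is true.
  11. (~p6 | p1) — p1 is true.
  12. (p7 | ~p4) — p7 is true.
  13. (p9 | ~p4) — p9 is true.
  14. (~p5 | ~p4) — ~p5 is true.
  15. (p6 | p1) — p1 is true.
  16. (~p1 | p2) — p2 is true.
  17. (~p2 | p4) — p4 is true.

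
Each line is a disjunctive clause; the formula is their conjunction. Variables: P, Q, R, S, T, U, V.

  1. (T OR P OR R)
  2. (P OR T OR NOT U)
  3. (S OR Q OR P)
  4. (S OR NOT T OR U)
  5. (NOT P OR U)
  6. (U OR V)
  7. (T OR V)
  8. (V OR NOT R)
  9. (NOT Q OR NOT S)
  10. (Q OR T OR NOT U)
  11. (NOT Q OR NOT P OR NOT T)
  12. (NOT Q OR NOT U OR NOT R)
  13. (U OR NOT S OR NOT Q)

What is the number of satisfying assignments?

Case analysis on U and Q:
  U=1, Q=1: remaining (P,R,S,T,V) ∈ {(0,0,0,1,0); (0,0,0,1,1); (1,0,0,0,1)} — 3.
  U=1, Q=0: 9 of the 32 assignments to (P,R,S,T,V) work.
  U=0, Q=1: remaining (P,R,S,T,V) ∈ {(0,1,0,0,1)} — 1.
  U=0, Q=0: remaining (P,R,S,T,V) ∈ {(0,0,1,1,1); (0,1,1,0,1); (0,1,1,1,1)} — 3.
Total: 3 + 9 + 1 + 3 = 16.

16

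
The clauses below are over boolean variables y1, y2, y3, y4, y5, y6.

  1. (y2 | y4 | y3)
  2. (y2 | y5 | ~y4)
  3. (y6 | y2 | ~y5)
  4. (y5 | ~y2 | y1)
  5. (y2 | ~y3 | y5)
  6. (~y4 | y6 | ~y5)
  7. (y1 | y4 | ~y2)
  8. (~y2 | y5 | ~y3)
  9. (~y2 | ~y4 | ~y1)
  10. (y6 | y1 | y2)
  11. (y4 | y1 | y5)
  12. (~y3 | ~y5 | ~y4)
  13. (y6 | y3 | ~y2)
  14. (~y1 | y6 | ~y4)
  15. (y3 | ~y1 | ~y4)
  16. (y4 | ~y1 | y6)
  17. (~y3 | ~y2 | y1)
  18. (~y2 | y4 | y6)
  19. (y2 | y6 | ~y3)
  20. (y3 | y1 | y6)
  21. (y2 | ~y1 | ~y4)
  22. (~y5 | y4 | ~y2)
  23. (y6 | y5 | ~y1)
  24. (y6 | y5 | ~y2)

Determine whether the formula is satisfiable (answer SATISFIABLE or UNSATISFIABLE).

Pure literal: y6 appears only positively; assign y6 = True.
Try y1 = True.
Branch on y2: take y2 = False.
  then y4 is forced to False.
  then y3 is forced to True.
  then y5 is forced to True.
So y1 = True, y2 = False, y3 = True, y4 = False, y5 = True, y6 = True is a satisfying assignment.

SATISFIABLE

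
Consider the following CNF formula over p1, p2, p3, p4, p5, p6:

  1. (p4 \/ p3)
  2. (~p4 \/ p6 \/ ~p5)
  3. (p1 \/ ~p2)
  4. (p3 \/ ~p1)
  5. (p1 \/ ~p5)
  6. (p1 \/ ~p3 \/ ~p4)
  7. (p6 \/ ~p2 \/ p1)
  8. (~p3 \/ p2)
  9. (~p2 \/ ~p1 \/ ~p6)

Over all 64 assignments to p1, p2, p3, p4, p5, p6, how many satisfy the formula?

5

The models are:
  p1=0 p2=0 p3=0 p4=1 p5=0 p6=0
  p1=0 p2=0 p3=0 p4=1 p5=0 p6=1
  p1=1 p2=1 p3=1 p4=0 p5=0 p6=0
  p1=1 p2=1 p3=1 p4=0 p5=1 p6=0
  p1=1 p2=1 p3=1 p4=1 p5=0 p6=0
Count: 5.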